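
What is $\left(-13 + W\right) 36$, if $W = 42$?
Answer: $1044$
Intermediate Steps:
$\left(-13 + W\right) 36 = \left(-13 + 42\right) 36 = 29 \cdot 36 = 1044$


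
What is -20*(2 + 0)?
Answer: -40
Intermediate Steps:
-20*(2 + 0) = -20*2 = -10*4 = -40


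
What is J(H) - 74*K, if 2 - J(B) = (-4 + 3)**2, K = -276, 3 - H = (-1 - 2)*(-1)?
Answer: 20425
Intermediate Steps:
H = 0 (H = 3 - (-1 - 2)*(-1) = 3 - (-3)*(-1) = 3 - 1*3 = 3 - 3 = 0)
J(B) = 1 (J(B) = 2 - (-4 + 3)**2 = 2 - 1*(-1)**2 = 2 - 1*1 = 2 - 1 = 1)
J(H) - 74*K = 1 - 74*(-276) = 1 + 20424 = 20425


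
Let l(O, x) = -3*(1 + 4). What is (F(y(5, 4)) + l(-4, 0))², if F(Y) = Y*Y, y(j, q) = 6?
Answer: 441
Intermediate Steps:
l(O, x) = -15 (l(O, x) = -3*5 = -15)
F(Y) = Y²
(F(y(5, 4)) + l(-4, 0))² = (6² - 15)² = (36 - 15)² = 21² = 441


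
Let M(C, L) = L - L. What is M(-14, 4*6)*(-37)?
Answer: 0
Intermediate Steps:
M(C, L) = 0
M(-14, 4*6)*(-37) = 0*(-37) = 0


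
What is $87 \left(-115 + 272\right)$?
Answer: $13659$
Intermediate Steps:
$87 \left(-115 + 272\right) = 87 \cdot 157 = 13659$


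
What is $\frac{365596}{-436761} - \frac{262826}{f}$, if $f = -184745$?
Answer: $\frac{47250113566}{80689410945} \approx 0.58558$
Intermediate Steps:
$\frac{365596}{-436761} - \frac{262826}{f} = \frac{365596}{-436761} - \frac{262826}{-184745} = 365596 \left(- \frac{1}{436761}\right) - - \frac{262826}{184745} = - \frac{365596}{436761} + \frac{262826}{184745} = \frac{47250113566}{80689410945}$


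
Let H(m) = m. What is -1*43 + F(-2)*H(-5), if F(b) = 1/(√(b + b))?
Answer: -43 + 5*I/2 ≈ -43.0 + 2.5*I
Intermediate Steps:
F(b) = √2/(2*√b) (F(b) = 1/(√(2*b)) = 1/(√2*√b) = √2/(2*√b))
-1*43 + F(-2)*H(-5) = -1*43 + (√2/(2*√(-2)))*(-5) = -43 + (√2*(-I*√2/2)/2)*(-5) = -43 - I/2*(-5) = -43 + 5*I/2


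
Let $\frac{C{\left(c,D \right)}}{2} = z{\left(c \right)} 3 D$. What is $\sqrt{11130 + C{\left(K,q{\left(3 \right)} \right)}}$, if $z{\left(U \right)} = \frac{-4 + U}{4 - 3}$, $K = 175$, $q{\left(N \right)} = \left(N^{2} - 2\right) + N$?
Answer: $\sqrt{21390} \approx 146.25$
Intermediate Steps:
$q{\left(N \right)} = -2 + N + N^{2}$ ($q{\left(N \right)} = \left(-2 + N^{2}\right) + N = -2 + N + N^{2}$)
$z{\left(U \right)} = -4 + U$ ($z{\left(U \right)} = \frac{-4 + U}{1} = \left(-4 + U\right) 1 = -4 + U$)
$C{\left(c,D \right)} = 2 D \left(-12 + 3 c\right)$ ($C{\left(c,D \right)} = 2 \left(-4 + c\right) 3 D = 2 \left(-12 + 3 c\right) D = 2 D \left(-12 + 3 c\right)$)
$\sqrt{11130 + C{\left(K,q{\left(3 \right)} \right)}} = \sqrt{11130 + 6 \left(-2 + 3 + 3^{2}\right) \left(-4 + 175\right)} = \sqrt{11130 + 6 \left(-2 + 3 + 9\right) 171} = \sqrt{11130 + 6 \cdot 10 \cdot 171} = \sqrt{11130 + 10260} = \sqrt{21390}$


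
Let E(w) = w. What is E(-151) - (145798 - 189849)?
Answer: 43900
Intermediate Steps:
E(-151) - (145798 - 189849) = -151 - (145798 - 189849) = -151 - 1*(-44051) = -151 + 44051 = 43900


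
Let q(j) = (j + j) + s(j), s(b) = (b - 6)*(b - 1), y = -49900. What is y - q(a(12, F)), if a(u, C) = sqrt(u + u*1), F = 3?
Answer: -49930 + 10*sqrt(6) ≈ -49906.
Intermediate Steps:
a(u, C) = sqrt(2)*sqrt(u) (a(u, C) = sqrt(u + u) = sqrt(2*u) = sqrt(2)*sqrt(u))
s(b) = (-1 + b)*(-6 + b) (s(b) = (-6 + b)*(-1 + b) = (-1 + b)*(-6 + b))
q(j) = 6 + j**2 - 5*j (q(j) = (j + j) + (6 + j**2 - 7*j) = 2*j + (6 + j**2 - 7*j) = 6 + j**2 - 5*j)
y - q(a(12, F)) = -49900 - (6 + (sqrt(2)*sqrt(12))**2 - 5*sqrt(2)*sqrt(12)) = -49900 - (6 + (sqrt(2)*(2*sqrt(3)))**2 - 5*sqrt(2)*2*sqrt(3)) = -49900 - (6 + (2*sqrt(6))**2 - 10*sqrt(6)) = -49900 - (6 + 24 - 10*sqrt(6)) = -49900 - (30 - 10*sqrt(6)) = -49900 + (-30 + 10*sqrt(6)) = -49930 + 10*sqrt(6)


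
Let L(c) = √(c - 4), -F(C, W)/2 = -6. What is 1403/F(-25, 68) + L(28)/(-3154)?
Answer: 1403/12 - √6/1577 ≈ 116.92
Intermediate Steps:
F(C, W) = 12 (F(C, W) = -2*(-6) = 12)
L(c) = √(-4 + c)
1403/F(-25, 68) + L(28)/(-3154) = 1403/12 + √(-4 + 28)/(-3154) = 1403*(1/12) + √24*(-1/3154) = 1403/12 + (2*√6)*(-1/3154) = 1403/12 - √6/1577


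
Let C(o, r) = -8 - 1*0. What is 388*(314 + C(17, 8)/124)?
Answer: 3776016/31 ≈ 1.2181e+5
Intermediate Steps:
C(o, r) = -8 (C(o, r) = -8 + 0 = -8)
388*(314 + C(17, 8)/124) = 388*(314 - 8/124) = 388*(314 - 8*1/124) = 388*(314 - 2/31) = 388*(9732/31) = 3776016/31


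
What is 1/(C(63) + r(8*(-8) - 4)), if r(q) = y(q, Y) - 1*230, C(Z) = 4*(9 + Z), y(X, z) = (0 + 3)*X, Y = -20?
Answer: -1/146 ≈ -0.0068493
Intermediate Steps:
y(X, z) = 3*X
C(Z) = 36 + 4*Z
r(q) = -230 + 3*q (r(q) = 3*q - 1*230 = 3*q - 230 = -230 + 3*q)
1/(C(63) + r(8*(-8) - 4)) = 1/((36 + 4*63) + (-230 + 3*(8*(-8) - 4))) = 1/((36 + 252) + (-230 + 3*(-64 - 4))) = 1/(288 + (-230 + 3*(-68))) = 1/(288 + (-230 - 204)) = 1/(288 - 434) = 1/(-146) = -1/146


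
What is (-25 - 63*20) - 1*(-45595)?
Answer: 44310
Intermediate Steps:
(-25 - 63*20) - 1*(-45595) = (-25 - 1260) + 45595 = -1285 + 45595 = 44310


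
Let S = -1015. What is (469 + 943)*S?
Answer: -1433180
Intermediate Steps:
(469 + 943)*S = (469 + 943)*(-1015) = 1412*(-1015) = -1433180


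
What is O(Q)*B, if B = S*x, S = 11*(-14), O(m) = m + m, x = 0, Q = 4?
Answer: 0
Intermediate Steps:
O(m) = 2*m
S = -154
B = 0 (B = -154*0 = 0)
O(Q)*B = (2*4)*0 = 8*0 = 0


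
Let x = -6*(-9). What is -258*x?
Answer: -13932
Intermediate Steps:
x = 54
-258*x = -258*54 = -13932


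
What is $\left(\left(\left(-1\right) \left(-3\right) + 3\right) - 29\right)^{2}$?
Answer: $529$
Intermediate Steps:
$\left(\left(\left(-1\right) \left(-3\right) + 3\right) - 29\right)^{2} = \left(\left(3 + 3\right) - 29\right)^{2} = \left(6 - 29\right)^{2} = \left(-23\right)^{2} = 529$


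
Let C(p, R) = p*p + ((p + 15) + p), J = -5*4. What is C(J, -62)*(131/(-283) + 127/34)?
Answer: 11807625/9622 ≈ 1227.1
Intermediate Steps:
J = -20
C(p, R) = 15 + p**2 + 2*p (C(p, R) = p**2 + ((15 + p) + p) = p**2 + (15 + 2*p) = 15 + p**2 + 2*p)
C(J, -62)*(131/(-283) + 127/34) = (15 + (-20)**2 + 2*(-20))*(131/(-283) + 127/34) = (15 + 400 - 40)*(131*(-1/283) + 127*(1/34)) = 375*(-131/283 + 127/34) = 375*(31487/9622) = 11807625/9622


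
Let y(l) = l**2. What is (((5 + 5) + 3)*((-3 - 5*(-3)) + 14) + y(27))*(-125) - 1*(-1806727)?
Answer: 1673352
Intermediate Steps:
(((5 + 5) + 3)*((-3 - 5*(-3)) + 14) + y(27))*(-125) - 1*(-1806727) = (((5 + 5) + 3)*((-3 - 5*(-3)) + 14) + 27**2)*(-125) - 1*(-1806727) = ((10 + 3)*((-3 + 15) + 14) + 729)*(-125) + 1806727 = (13*(12 + 14) + 729)*(-125) + 1806727 = (13*26 + 729)*(-125) + 1806727 = (338 + 729)*(-125) + 1806727 = 1067*(-125) + 1806727 = -133375 + 1806727 = 1673352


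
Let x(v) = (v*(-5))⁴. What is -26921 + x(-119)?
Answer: 125333673704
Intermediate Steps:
x(v) = 625*v⁴ (x(v) = (-5*v)⁴ = 625*v⁴)
-26921 + x(-119) = -26921 + 625*(-119)⁴ = -26921 + 625*200533921 = -26921 + 125333700625 = 125333673704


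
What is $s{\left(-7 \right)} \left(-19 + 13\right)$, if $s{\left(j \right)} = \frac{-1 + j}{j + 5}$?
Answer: $-24$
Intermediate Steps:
$s{\left(j \right)} = \frac{-1 + j}{5 + j}$
$s{\left(-7 \right)} \left(-19 + 13\right) = \frac{-1 - 7}{5 - 7} \left(-19 + 13\right) = \frac{1}{-2} \left(-8\right) \left(-6\right) = \left(- \frac{1}{2}\right) \left(-8\right) \left(-6\right) = 4 \left(-6\right) = -24$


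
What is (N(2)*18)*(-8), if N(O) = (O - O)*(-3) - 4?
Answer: 576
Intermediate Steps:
N(O) = -4 (N(O) = 0*(-3) - 4 = 0 - 4 = -4)
(N(2)*18)*(-8) = -4*18*(-8) = -72*(-8) = 576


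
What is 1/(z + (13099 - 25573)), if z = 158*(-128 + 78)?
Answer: -1/20374 ≈ -4.9082e-5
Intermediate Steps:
z = -7900 (z = 158*(-50) = -7900)
1/(z + (13099 - 25573)) = 1/(-7900 + (13099 - 25573)) = 1/(-7900 - 12474) = 1/(-20374) = -1/20374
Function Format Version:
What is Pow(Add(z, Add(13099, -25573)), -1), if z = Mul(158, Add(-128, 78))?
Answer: Rational(-1, 20374) ≈ -4.9082e-5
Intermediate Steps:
z = -7900 (z = Mul(158, -50) = -7900)
Pow(Add(z, Add(13099, -25573)), -1) = Pow(Add(-7900, Add(13099, -25573)), -1) = Pow(Add(-7900, -12474), -1) = Pow(-20374, -1) = Rational(-1, 20374)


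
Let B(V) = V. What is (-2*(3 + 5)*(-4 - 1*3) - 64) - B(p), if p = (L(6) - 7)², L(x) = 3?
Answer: 32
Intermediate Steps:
p = 16 (p = (3 - 7)² = (-4)² = 16)
(-2*(3 + 5)*(-4 - 1*3) - 64) - B(p) = (-2*(3 + 5)*(-4 - 1*3) - 64) - 1*16 = (-16*(-4 - 3) - 64) - 16 = (-16*(-7) - 64) - 16 = (-2*(-56) - 64) - 16 = (112 - 64) - 16 = 48 - 16 = 32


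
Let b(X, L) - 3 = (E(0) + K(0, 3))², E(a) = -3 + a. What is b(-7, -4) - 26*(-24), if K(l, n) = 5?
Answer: 631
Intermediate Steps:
b(X, L) = 7 (b(X, L) = 3 + ((-3 + 0) + 5)² = 3 + (-3 + 5)² = 3 + 2² = 3 + 4 = 7)
b(-7, -4) - 26*(-24) = 7 - 26*(-24) = 7 + 624 = 631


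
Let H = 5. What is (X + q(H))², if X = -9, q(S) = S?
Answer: 16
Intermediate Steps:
(X + q(H))² = (-9 + 5)² = (-4)² = 16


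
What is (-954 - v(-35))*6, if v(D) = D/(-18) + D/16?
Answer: -137341/24 ≈ -5722.5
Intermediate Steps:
v(D) = D/144 (v(D) = D*(-1/18) + D*(1/16) = -D/18 + D/16 = D/144)
(-954 - v(-35))*6 = (-954 - (-35)/144)*6 = (-954 - 1*(-35/144))*6 = (-954 + 35/144)*6 = -137341/144*6 = -137341/24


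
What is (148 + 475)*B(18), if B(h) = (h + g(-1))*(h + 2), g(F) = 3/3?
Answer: 236740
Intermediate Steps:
g(F) = 1 (g(F) = 3*(⅓) = 1)
B(h) = (1 + h)*(2 + h) (B(h) = (h + 1)*(h + 2) = (1 + h)*(2 + h))
(148 + 475)*B(18) = (148 + 475)*(2 + 18² + 3*18) = 623*(2 + 324 + 54) = 623*380 = 236740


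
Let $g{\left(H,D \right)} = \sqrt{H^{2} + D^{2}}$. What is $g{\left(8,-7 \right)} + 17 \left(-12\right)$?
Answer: $-204 + \sqrt{113} \approx -193.37$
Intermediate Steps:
$g{\left(H,D \right)} = \sqrt{D^{2} + H^{2}}$
$g{\left(8,-7 \right)} + 17 \left(-12\right) = \sqrt{\left(-7\right)^{2} + 8^{2}} + 17 \left(-12\right) = \sqrt{49 + 64} - 204 = \sqrt{113} - 204 = -204 + \sqrt{113}$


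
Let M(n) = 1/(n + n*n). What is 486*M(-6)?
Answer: 81/5 ≈ 16.200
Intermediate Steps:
M(n) = 1/(n + n²)
486*M(-6) = 486*(1/((-6)*(1 - 6))) = 486*(-⅙/(-5)) = 486*(-⅙*(-⅕)) = 486*(1/30) = 81/5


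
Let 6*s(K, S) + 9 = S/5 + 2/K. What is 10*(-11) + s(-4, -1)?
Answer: -6697/60 ≈ -111.62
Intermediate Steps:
s(K, S) = -3/2 + 1/(3*K) + S/30 (s(K, S) = -3/2 + (S/5 + 2/K)/6 = -3/2 + (2/K + S/5)/6 = -3/2 + (1/(3*K) + S/30) = -3/2 + 1/(3*K) + S/30)
10*(-11) + s(-4, -1) = 10*(-11) + (1/30)*(10 - 4*(-45 - 1))/(-4) = -110 + (1/30)*(-¼)*(10 - 4*(-46)) = -110 + (1/30)*(-¼)*(10 + 184) = -110 + (1/30)*(-¼)*194 = -110 - 97/60 = -6697/60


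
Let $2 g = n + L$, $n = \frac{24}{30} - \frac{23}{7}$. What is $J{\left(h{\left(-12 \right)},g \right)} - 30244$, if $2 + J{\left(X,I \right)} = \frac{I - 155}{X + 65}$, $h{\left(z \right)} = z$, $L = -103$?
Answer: $- \frac{56113601}{1855} \approx -30250.0$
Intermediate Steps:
$n = - \frac{87}{35}$ ($n = 24 \cdot \frac{1}{30} - \frac{23}{7} = \frac{4}{5} - \frac{23}{7} = - \frac{87}{35} \approx -2.4857$)
$g = - \frac{1846}{35}$ ($g = \frac{- \frac{87}{35} - 103}{2} = \frac{1}{2} \left(- \frac{3692}{35}\right) = - \frac{1846}{35} \approx -52.743$)
$J{\left(X,I \right)} = -2 + \frac{-155 + I}{65 + X}$ ($J{\left(X,I \right)} = -2 + \frac{I - 155}{X + 65} = -2 + \frac{-155 + I}{65 + X}$)
$J{\left(h{\left(-12 \right)},g \right)} - 30244 = \frac{-285 - \frac{1846}{35} - -24}{65 - 12} - 30244 = \frac{-285 - \frac{1846}{35} + 24}{53} - 30244 = \frac{1}{53} \left(- \frac{10981}{35}\right) - 30244 = - \frac{10981}{1855} - 30244 = - \frac{56113601}{1855}$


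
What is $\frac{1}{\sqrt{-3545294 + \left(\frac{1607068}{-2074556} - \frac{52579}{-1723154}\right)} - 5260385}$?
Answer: $- \frac{4701179075079511310}{24730015057273851384634851} - \frac{i \sqrt{2831593288670420194121753650406}}{24730015057273851384634851} \approx -1.901 \cdot 10^{-7} - 6.8044 \cdot 10^{-11} i$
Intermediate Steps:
$\frac{1}{\sqrt{-3545294 + \left(\frac{1607068}{-2074556} - \frac{52579}{-1723154}\right)} - 5260385} = \frac{1}{\sqrt{-3545294 + \left(1607068 \left(- \frac{1}{2074556}\right) - - \frac{52579}{1723154}\right)} - 5260385} = \frac{1}{\sqrt{-3545294 + \left(- \frac{401767}{518639} + \frac{52579}{1723154}\right)} - 5260385} = \frac{1}{\sqrt{-3545294 - \frac{665036893137}{893694867406}} - 5260385} = \frac{1}{\sqrt{- \frac{3168411716282180501}{893694867406}} - 5260385} = \frac{1}{\frac{i \sqrt{2831593288670420194121753650406}}{893694867406} - 5260385} = \frac{1}{-5260385 + \frac{i \sqrt{2831593288670420194121753650406}}{893694867406}}$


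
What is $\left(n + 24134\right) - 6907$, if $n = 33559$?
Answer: $50786$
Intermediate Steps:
$\left(n + 24134\right) - 6907 = \left(33559 + 24134\right) - 6907 = 57693 + \left(-7359 + 452\right) = 57693 - 6907 = 50786$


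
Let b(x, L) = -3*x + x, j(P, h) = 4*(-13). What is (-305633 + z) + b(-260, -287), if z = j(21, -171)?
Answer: -305165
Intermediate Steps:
j(P, h) = -52
z = -52
b(x, L) = -2*x
(-305633 + z) + b(-260, -287) = (-305633 - 52) - 2*(-260) = -305685 + 520 = -305165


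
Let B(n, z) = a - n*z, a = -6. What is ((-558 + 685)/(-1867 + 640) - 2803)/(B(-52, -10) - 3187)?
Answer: 3439408/4555851 ≈ 0.75494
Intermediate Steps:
B(n, z) = -6 - n*z
((-558 + 685)/(-1867 + 640) - 2803)/(B(-52, -10) - 3187) = ((-558 + 685)/(-1867 + 640) - 2803)/((-6 - 1*(-52)*(-10)) - 3187) = (127/(-1227) - 2803)/((-6 - 520) - 3187) = (127*(-1/1227) - 2803)/(-526 - 3187) = (-127/1227 - 2803)/(-3713) = -3439408/1227*(-1/3713) = 3439408/4555851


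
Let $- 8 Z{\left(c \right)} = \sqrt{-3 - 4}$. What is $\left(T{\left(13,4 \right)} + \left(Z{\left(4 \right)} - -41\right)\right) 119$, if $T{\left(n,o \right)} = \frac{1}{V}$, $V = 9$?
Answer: $\frac{44030}{9} - \frac{119 i \sqrt{7}}{8} \approx 4892.2 - 39.356 i$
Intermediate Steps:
$Z{\left(c \right)} = - \frac{i \sqrt{7}}{8}$ ($Z{\left(c \right)} = - \frac{\sqrt{-3 - 4}}{8} = - \frac{\sqrt{-7}}{8} = - \frac{i \sqrt{7}}{8}$)
$T{\left(n,o \right)} = \frac{1}{9}$
$\left(T{\left(13,4 \right)} + \left(Z{\left(4 \right)} - -41\right)\right) 119 = \left(\frac{1}{9} - \left(-41 + \frac{i \sqrt{7}}{8}\right)\right) 119 = \left(\frac{1}{9} + \left(- \frac{i \sqrt{7}}{8} + 41\right)\right) 119 = \left(\frac{1}{9} + \left(41 - \frac{i \sqrt{7}}{8}\right)\right) 119 = \left(\frac{370}{9} - \frac{i \sqrt{7}}{8}\right) 119 = \frac{44030}{9} - \frac{119 i \sqrt{7}}{8}$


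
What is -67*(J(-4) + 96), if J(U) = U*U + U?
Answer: -7236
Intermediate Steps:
J(U) = U + U² (J(U) = U² + U = U + U²)
-67*(J(-4) + 96) = -67*(-4*(1 - 4) + 96) = -67*(-4*(-3) + 96) = -67*(12 + 96) = -67*108 = -7236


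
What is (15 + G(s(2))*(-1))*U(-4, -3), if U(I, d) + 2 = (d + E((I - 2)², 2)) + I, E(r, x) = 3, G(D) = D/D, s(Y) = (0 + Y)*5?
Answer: -84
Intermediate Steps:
s(Y) = 5*Y (s(Y) = Y*5 = 5*Y)
G(D) = 1
U(I, d) = 1 + I + d (U(I, d) = -2 + ((d + 3) + I) = -2 + ((3 + d) + I) = -2 + (3 + I + d) = 1 + I + d)
(15 + G(s(2))*(-1))*U(-4, -3) = (15 + 1*(-1))*(1 - 4 - 3) = (15 - 1)*(-6) = 14*(-6) = -84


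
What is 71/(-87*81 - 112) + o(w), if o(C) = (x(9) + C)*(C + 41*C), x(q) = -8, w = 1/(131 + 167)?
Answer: -361410379/317873918 ≈ -1.1370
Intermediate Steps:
w = 1/298 ≈ 0.0033557
o(C) = 42*C*(-8 + C) (o(C) = (-8 + C)*(C + 41*C) = (-8 + C)*(42*C) = 42*C*(-8 + C))
71/(-87*81 - 112) + o(w) = 71/(-87*81 - 112) + 42*(1/298)*(-8 + 1/298) = 71/(-7047 - 112) + 42*(1/298)*(-2383/298) = 71/(-7159) - 50043/44402 = 71*(-1/7159) - 50043/44402 = -71/7159 - 50043/44402 = -361410379/317873918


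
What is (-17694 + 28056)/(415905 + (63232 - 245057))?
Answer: 471/10640 ≈ 0.044267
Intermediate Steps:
(-17694 + 28056)/(415905 + (63232 - 245057)) = 10362/(415905 - 181825) = 10362/234080 = 10362*(1/234080) = 471/10640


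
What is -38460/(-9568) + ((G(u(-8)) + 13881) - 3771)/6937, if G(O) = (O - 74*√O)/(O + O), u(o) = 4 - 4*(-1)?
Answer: 90883571/16593304 - 37*√2/27748 ≈ 5.4752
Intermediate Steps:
u(o) = 8 (u(o) = 4 + 4 = 8)
G(O) = (O - 74*√O)/(2*O) (G(O) = (O - 74*√O)/((2*O)) = (O - 74*√O)*(1/(2*O)) = (O - 74*√O)/(2*O))
-38460/(-9568) + ((G(u(-8)) + 13881) - 3771)/6937 = -38460/(-9568) + (((½ - 37*√2/4) + 13881) - 3771)/6937 = -38460*(-1/9568) + (((½ - 37*√2/4) + 13881) - 3771)*(1/6937) = 9615/2392 + (((½ - 37*√2/4) + 13881) - 3771)*(1/6937) = 9615/2392 + ((27763/2 - 37*√2/4) - 3771)*(1/6937) = 9615/2392 + (20221/2 - 37*√2/4)*(1/6937) = 9615/2392 + (20221/13874 - 37*√2/27748) = 90883571/16593304 - 37*√2/27748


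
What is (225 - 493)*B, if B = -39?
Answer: 10452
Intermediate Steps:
(225 - 493)*B = (225 - 493)*(-39) = -268*(-39) = 10452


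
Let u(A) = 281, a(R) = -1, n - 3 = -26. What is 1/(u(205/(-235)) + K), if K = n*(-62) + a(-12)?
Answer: 1/1706 ≈ 0.00058617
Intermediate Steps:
n = -23 (n = 3 - 26 = -23)
K = 1425 (K = -23*(-62) - 1 = 1426 - 1 = 1425)
1/(u(205/(-235)) + K) = 1/(281 + 1425) = 1/1706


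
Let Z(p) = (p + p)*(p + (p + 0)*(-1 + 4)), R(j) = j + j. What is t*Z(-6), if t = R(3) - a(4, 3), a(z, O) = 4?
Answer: 576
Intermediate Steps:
R(j) = 2*j
t = 2 (t = 2*3 - 1*4 = 6 - 4 = 2)
Z(p) = 8*p² (Z(p) = (2*p)*(p + p*3) = (2*p)*(p + 3*p) = (2*p)*(4*p) = 8*p²)
t*Z(-6) = 2*(8*(-6)²) = 2*(8*36) = 2*288 = 576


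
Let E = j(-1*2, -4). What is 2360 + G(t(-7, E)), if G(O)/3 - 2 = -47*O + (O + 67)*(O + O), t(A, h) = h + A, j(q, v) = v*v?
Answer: 5201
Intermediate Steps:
j(q, v) = v²
E = 16 (E = (-4)² = 16)
t(A, h) = A + h
G(O) = 6 - 141*O + 6*O*(67 + O) (G(O) = 6 + 3*(-47*O + (O + 67)*(O + O)) = 6 + 3*(-47*O + (67 + O)*(2*O)) = 6 + 3*(-47*O + 2*O*(67 + O)) = 6 + (-141*O + 6*O*(67 + O)) = 6 - 141*O + 6*O*(67 + O))
2360 + G(t(-7, E)) = 2360 + (6 + 6*(-7 + 16)² + 261*(-7 + 16)) = 2360 + (6 + 6*9² + 261*9) = 2360 + (6 + 6*81 + 2349) = 2360 + (6 + 486 + 2349) = 2360 + 2841 = 5201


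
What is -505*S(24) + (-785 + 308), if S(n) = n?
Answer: -12597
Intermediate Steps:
-505*S(24) + (-785 + 308) = -505*24 + (-785 + 308) = -12120 - 477 = -12597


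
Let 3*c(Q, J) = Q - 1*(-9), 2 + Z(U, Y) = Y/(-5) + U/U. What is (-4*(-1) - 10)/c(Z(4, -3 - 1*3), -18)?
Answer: -45/23 ≈ -1.9565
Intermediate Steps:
Z(U, Y) = -1 - Y/5 (Z(U, Y) = -2 + (Y/(-5) + U/U) = -2 + (Y*(-⅕) + 1) = -2 + (-Y/5 + 1) = -2 + (1 - Y/5) = -1 - Y/5)
c(Q, J) = 3 + Q/3 (c(Q, J) = (Q - 1*(-9))/3 = (Q + 9)/3 = (9 + Q)/3 = 3 + Q/3)
(-4*(-1) - 10)/c(Z(4, -3 - 1*3), -18) = (-4*(-1) - 10)/(3 + (-1 - (-3 - 1*3)/5)/3) = (4 - 10)/(3 + (-1 - (-3 - 3)/5)/3) = -6/(3 + (-1 - ⅕*(-6))/3) = -6/(3 + (-1 + 6/5)/3) = -6/(3 + (⅓)*(⅕)) = -6/(3 + 1/15) = -6/46/15 = -6*15/46 = -45/23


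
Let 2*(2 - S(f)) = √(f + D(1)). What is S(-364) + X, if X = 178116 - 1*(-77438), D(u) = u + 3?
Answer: 255556 - 3*I*√10 ≈ 2.5556e+5 - 9.4868*I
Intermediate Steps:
D(u) = 3 + u
S(f) = 2 - √(4 + f)/2 (S(f) = 2 - √(f + (3 + 1))/2 = 2 - √(f + 4)/2 = 2 - √(4 + f)/2)
X = 255554 (X = 178116 + 77438 = 255554)
S(-364) + X = (2 - √(4 - 364)/2) + 255554 = (2 - 3*I*√10) + 255554 = 255556 - 3*I*√10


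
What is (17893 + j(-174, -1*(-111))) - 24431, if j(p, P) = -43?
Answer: -6581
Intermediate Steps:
(17893 + j(-174, -1*(-111))) - 24431 = (17893 - 43) - 24431 = 17850 - 24431 = -6581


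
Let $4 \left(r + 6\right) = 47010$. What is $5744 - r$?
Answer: $- \frac{12005}{2} \approx -6002.5$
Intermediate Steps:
$r = \frac{23493}{2}$ ($r = -6 + \frac{1}{4} \cdot 47010 = -6 + \frac{23505}{2} = \frac{23493}{2} \approx 11747.0$)
$5744 - r = 5744 - \frac{23493}{2} = - \frac{12005}{2}$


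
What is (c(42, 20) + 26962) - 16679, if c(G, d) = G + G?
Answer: 10367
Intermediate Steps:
c(G, d) = 2*G
(c(42, 20) + 26962) - 16679 = (2*42 + 26962) - 16679 = (84 + 26962) - 16679 = 27046 - 16679 = 10367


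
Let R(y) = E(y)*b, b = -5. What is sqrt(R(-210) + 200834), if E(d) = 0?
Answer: sqrt(200834) ≈ 448.15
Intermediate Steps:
R(y) = 0 (R(y) = 0*(-5) = 0)
sqrt(R(-210) + 200834) = sqrt(0 + 200834) = sqrt(200834)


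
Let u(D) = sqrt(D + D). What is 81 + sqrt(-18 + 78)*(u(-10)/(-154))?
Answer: 81 - 10*I*sqrt(3)/77 ≈ 81.0 - 0.22494*I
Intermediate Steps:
u(D) = sqrt(2)*sqrt(D) (u(D) = sqrt(2*D) = sqrt(2)*sqrt(D))
81 + sqrt(-18 + 78)*(u(-10)/(-154)) = 81 + sqrt(-18 + 78)*((sqrt(2)*sqrt(-10))/(-154)) = 81 + sqrt(60)*((sqrt(2)*(I*sqrt(10)))*(-1/154)) = 81 + (2*sqrt(15))*((2*I*sqrt(5))*(-1/154)) = 81 + (2*sqrt(15))*(-I*sqrt(5)/77) = 81 - 10*I*sqrt(3)/77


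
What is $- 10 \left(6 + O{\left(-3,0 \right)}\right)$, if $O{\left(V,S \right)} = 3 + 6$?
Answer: $-150$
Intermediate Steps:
$O{\left(V,S \right)} = 9$
$- 10 \left(6 + O{\left(-3,0 \right)}\right) = - 10 \left(6 + 9\right) = \left(-10\right) 15 = -150$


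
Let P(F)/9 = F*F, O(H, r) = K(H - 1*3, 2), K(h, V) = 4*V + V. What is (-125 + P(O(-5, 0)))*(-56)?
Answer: -43400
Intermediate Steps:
K(h, V) = 5*V
O(H, r) = 10 (O(H, r) = 5*2 = 10)
P(F) = 9*F**2 (P(F) = 9*(F*F) = 9*F**2)
(-125 + P(O(-5, 0)))*(-56) = (-125 + 9*10**2)*(-56) = (-125 + 9*100)*(-56) = (-125 + 900)*(-56) = 775*(-56) = -43400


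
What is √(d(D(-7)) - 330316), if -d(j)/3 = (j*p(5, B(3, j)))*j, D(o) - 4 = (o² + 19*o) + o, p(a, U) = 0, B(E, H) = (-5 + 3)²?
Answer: 2*I*√82579 ≈ 574.73*I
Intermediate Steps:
B(E, H) = 4 (B(E, H) = (-2)² = 4)
D(o) = 4 + o² + 20*o (D(o) = 4 + ((o² + 19*o) + o) = 4 + (o² + 20*o) = 4 + o² + 20*o)
d(j) = 0 (d(j) = -3*j*0*j = -0*j = -3*0 = 0)
√(d(D(-7)) - 330316) = √(0 - 330316) = √(-330316) = 2*I*√82579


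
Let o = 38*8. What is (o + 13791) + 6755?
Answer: 20850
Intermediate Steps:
o = 304
(o + 13791) + 6755 = (304 + 13791) + 6755 = 14095 + 6755 = 20850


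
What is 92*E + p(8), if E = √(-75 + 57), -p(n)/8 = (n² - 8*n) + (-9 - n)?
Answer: 136 + 276*I*√2 ≈ 136.0 + 390.32*I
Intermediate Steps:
p(n) = 72 - 8*n² + 72*n (p(n) = -8*((n² - 8*n) + (-9 - n)) = -8*(-9 + n² - 9*n) = 72 - 8*n² + 72*n)
E = 3*I*√2 (E = √(-18) = 3*I*√2 ≈ 4.2426*I)
92*E + p(8) = 92*(3*I*√2) + (72 - 8*8² + 72*8) = 276*I*√2 + (72 - 8*64 + 576) = 276*I*√2 + (72 - 512 + 576) = 276*I*√2 + 136 = 136 + 276*I*√2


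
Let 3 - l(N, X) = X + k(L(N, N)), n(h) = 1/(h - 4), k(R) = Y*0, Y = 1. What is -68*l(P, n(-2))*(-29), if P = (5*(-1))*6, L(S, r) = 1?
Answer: 18734/3 ≈ 6244.7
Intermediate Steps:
k(R) = 0 (k(R) = 1*0 = 0)
P = -30 (P = -5*6 = -30)
n(h) = 1/(-4 + h)
l(N, X) = 3 - X (l(N, X) = 3 - (X + 0) = 3 - X)
-68*l(P, n(-2))*(-29) = -68*(3 - 1/(-4 - 2))*(-29) = -68*(3 - 1/(-6))*(-29) = -68*(3 - 1*(-⅙))*(-29) = -68*(3 + ⅙)*(-29) = -68*19/6*(-29) = -646/3*(-29) = 18734/3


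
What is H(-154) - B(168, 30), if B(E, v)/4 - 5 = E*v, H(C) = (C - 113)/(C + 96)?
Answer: -1170173/58 ≈ -20175.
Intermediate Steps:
H(C) = (-113 + C)/(96 + C)
B(E, v) = 20 + 4*E*v (B(E, v) = 20 + 4*(E*v) = 20 + 4*E*v)
H(-154) - B(168, 30) = (-113 - 154)/(96 - 154) - (20 + 4*168*30) = -267/(-58) - (20 + 20160) = -1/58*(-267) - 1*20180 = 267/58 - 20180 = -1170173/58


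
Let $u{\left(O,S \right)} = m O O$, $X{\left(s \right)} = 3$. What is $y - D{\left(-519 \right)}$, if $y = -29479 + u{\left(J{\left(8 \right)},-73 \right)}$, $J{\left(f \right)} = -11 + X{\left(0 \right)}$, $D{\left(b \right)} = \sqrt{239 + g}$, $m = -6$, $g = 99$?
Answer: $-29863 - 13 \sqrt{2} \approx -29881.0$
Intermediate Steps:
$D{\left(b \right)} = 13 \sqrt{2}$ ($D{\left(b \right)} = \sqrt{239 + 99} = \sqrt{338} = 13 \sqrt{2}$)
$J{\left(f \right)} = -8$ ($J{\left(f \right)} = -11 + 3 = -8$)
$u{\left(O,S \right)} = - 6 O^{2}$ ($u{\left(O,S \right)} = - 6 O O = - 6 O^{2}$)
$y = -29863$ ($y = -29479 - 6 \left(-8\right)^{2} = -29479 - 384 = -29863$)
$y - D{\left(-519 \right)} = -29863 - 13 \sqrt{2}$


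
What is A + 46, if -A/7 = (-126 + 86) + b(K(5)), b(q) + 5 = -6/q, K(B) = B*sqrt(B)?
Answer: 361 + 42*sqrt(5)/25 ≈ 364.76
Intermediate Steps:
K(B) = B**(3/2)
b(q) = -5 - 6/q
A = 315 + 42*sqrt(5)/25 (A = -7*((-126 + 86) + (-5 - 6*sqrt(5)/25)) = -7*(-40 + (-5 - 6*sqrt(5)/25)) = -7*(-45 - 6*sqrt(5)/25) = 315 + 42*sqrt(5)/25 ≈ 318.76)
A + 46 = (315 + 42*sqrt(5)/25) + 46 = 361 + 42*sqrt(5)/25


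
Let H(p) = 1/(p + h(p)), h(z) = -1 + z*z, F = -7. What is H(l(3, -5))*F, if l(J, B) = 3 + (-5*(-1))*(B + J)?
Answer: -7/41 ≈ -0.17073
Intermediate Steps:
l(J, B) = 3 + 5*B + 5*J (l(J, B) = 3 + 5*(B + J) = 3 + (5*B + 5*J) = 3 + 5*B + 5*J)
h(z) = -1 + z**2
H(p) = 1/(-1 + p + p**2) (H(p) = 1/(p + (-1 + p**2)) = 1/(-1 + p + p**2))
H(l(3, -5))*F = -7/(-1 + (3 + 5*(-5) + 5*3) + (3 + 5*(-5) + 5*3)**2) = -7/(-1 + (3 - 25 + 15) + (3 - 25 + 15)**2) = -7/(-1 - 7 + (-7)**2) = -7/(-1 - 7 + 49) = -7/41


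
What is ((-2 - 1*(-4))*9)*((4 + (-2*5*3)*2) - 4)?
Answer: -1080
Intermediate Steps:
((-2 - 1*(-4))*9)*((4 + (-2*5*3)*2) - 4) = ((-2 + 4)*9)*((4 - 10*3*2) - 4) = (2*9)*((4 - 30*2) - 4) = 18*((4 - 60) - 4) = 18*(-56 - 4) = 18*(-60) = -1080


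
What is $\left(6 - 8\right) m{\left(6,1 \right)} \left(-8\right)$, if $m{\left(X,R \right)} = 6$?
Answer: $96$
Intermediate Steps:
$\left(6 - 8\right) m{\left(6,1 \right)} \left(-8\right) = \left(6 - 8\right) 6 \left(-8\right) = \left(-2\right) 6 \left(-8\right) = \left(-12\right) \left(-8\right) = 96$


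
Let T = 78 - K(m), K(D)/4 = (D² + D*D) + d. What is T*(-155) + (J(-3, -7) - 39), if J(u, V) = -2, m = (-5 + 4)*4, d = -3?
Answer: 5849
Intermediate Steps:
m = -4 (m = -1*4 = -4)
K(D) = -12 + 8*D² (K(D) = 4*((D² + D*D) - 3) = 4*((D² + D²) - 3) = 4*(2*D² - 3) = 4*(-3 + 2*D²) = -12 + 8*D²)
T = -38 (T = 78 - (-12 + 8*(-4)²) = 78 - (-12 + 8*16) = 78 - (-12 + 128) = 78 - 1*116 = 78 - 116 = -38)
T*(-155) + (J(-3, -7) - 39) = -38*(-155) + (-2 - 39) = 5890 - 41 = 5849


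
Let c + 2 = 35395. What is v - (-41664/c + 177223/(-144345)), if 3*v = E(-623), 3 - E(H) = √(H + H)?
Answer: 17395246304/5108802585 - I*√1246/3 ≈ 3.405 - 11.766*I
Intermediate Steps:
c = 35393 (c = -2 + 35395 = 35393)
E(H) = 3 - √2*√H (E(H) = 3 - √(H + H) = 3 - √(2*H) = 3 - √2*√H)
v = 1 - I*√1246/3 (v = (3 - √2*√(-623))/3 = (3 - √2*I*√623)/3 = (3 - I*√1246)/3 = 1 - I*√1246/3 ≈ 1.0 - 11.766*I)
v - (-41664/c + 177223/(-144345)) = (1 - I*√1246/3) - (-41664/35393 + 177223/(-144345)) = (1 - I*√1246/3) - (-41664*1/35393 + 177223*(-1/144345)) = (1 - I*√1246/3) - (-41664/35393 - 177223/144345) = (1 - I*√1246/3) - 1*(-12286443719/5108802585) = (1 - I*√1246/3) + 12286443719/5108802585 = 17395246304/5108802585 - I*√1246/3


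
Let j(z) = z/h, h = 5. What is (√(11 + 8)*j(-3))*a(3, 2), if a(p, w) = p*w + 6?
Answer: -36*√19/5 ≈ -31.384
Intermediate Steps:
a(p, w) = 6 + p*w
j(z) = z/5
(√(11 + 8)*j(-3))*a(3, 2) = (√(11 + 8)*((⅕)*(-3)))*(6 + 3*2) = (√19*(-⅗))*(6 + 6) = -3*√19/5*12 = -36*√19/5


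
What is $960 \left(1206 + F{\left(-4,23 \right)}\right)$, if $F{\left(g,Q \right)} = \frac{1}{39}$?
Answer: $\frac{15051200}{13} \approx 1.1578 \cdot 10^{6}$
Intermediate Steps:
$F{\left(g,Q \right)} = \frac{1}{39}$
$960 \left(1206 + F{\left(-4,23 \right)}\right) = 960 \left(1206 + \frac{1}{39}\right) = 960 \cdot \frac{47035}{39} = \frac{15051200}{13}$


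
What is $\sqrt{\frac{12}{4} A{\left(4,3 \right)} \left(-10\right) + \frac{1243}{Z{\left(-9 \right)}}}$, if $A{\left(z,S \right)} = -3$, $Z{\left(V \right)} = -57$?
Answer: $\frac{13 \sqrt{1311}}{57} \approx 8.2579$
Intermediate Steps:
$\sqrt{\frac{12}{4} A{\left(4,3 \right)} \left(-10\right) + \frac{1243}{Z{\left(-9 \right)}}} = \sqrt{\frac{12}{4} \left(-3\right) \left(-10\right) + \frac{1243}{-57}} = \sqrt{12 \cdot \frac{1}{4} \left(-3\right) \left(-10\right) + 1243 \left(- \frac{1}{57}\right)} = \sqrt{3 \left(-3\right) \left(-10\right) - \frac{1243}{57}} = \sqrt{\left(-9\right) \left(-10\right) - \frac{1243}{57}} = \sqrt{90 - \frac{1243}{57}} = \sqrt{\frac{3887}{57}} = \frac{13 \sqrt{1311}}{57}$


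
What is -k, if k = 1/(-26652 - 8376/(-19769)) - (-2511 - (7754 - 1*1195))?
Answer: -4778756339071/526875012 ≈ -9070.0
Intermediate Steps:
k = 4778756339071/526875012 (k = 1/(-26652 - 8376*(-1/19769)) - (-2511 - (7754 - 1195)) = 1/(-26652 + 8376/19769) - (-2511 - 1*6559) = 1/(-526875012/19769) - (-2511 - 6559) = -19769/526875012 - 1*(-9070) = -19769/526875012 + 9070 = 4778756339071/526875012 ≈ 9070.0)
-k = -1*4778756339071/526875012 = -4778756339071/526875012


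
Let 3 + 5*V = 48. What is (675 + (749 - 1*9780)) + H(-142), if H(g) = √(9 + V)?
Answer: -8356 + 3*√2 ≈ -8351.8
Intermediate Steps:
V = 9 (V = -⅗ + (⅕)*48 = -⅗ + 48/5 = 9)
H(g) = 3*√2 (H(g) = √(9 + 9) = √18 = 3*√2)
(675 + (749 - 1*9780)) + H(-142) = (675 + (749 - 1*9780)) + 3*√2 = (675 + (749 - 9780)) + 3*√2 = (675 - 9031) + 3*√2 = -8356 + 3*√2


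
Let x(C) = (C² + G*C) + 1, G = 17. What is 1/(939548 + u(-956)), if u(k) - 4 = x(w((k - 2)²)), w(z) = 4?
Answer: 1/939637 ≈ 1.0642e-6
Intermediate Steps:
x(C) = 1 + C² + 17*C (x(C) = (C² + 17*C) + 1 = 1 + C² + 17*C)
u(k) = 89 (u(k) = 4 + (1 + 4² + 17*4) = 4 + (1 + 16 + 68) = 4 + 85 = 89)
1/(939548 + u(-956)) = 1/(939548 + 89) = 1/939637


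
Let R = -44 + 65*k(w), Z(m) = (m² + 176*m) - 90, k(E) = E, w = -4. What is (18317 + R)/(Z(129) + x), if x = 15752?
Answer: 18013/55007 ≈ 0.32747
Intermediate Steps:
Z(m) = -90 + m² + 176*m
R = -304 (R = -44 + 65*(-4) = -44 - 260 = -304)
(18317 + R)/(Z(129) + x) = (18317 - 304)/((-90 + 129² + 176*129) + 15752) = 18013/((-90 + 16641 + 22704) + 15752) = 18013/(39255 + 15752) = 18013/55007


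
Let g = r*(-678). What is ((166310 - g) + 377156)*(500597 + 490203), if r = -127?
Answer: 453152288000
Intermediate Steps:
g = 86106 (g = -127*(-678) = 86106)
((166310 - g) + 377156)*(500597 + 490203) = ((166310 - 1*86106) + 377156)*(500597 + 490203) = ((166310 - 86106) + 377156)*990800 = (80204 + 377156)*990800 = 457360*990800 = 453152288000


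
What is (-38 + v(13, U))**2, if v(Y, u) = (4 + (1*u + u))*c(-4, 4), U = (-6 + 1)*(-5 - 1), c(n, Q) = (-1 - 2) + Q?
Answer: 676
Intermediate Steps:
c(n, Q) = -3 + Q
U = 30 (U = -5*(-6) = 30)
v(Y, u) = 4 + 2*u (v(Y, u) = (4 + (1*u + u))*(-3 + 4) = (4 + (u + u))*1 = (4 + 2*u)*1 = 4 + 2*u)
(-38 + v(13, U))**2 = (-38 + (4 + 2*30))**2 = (-38 + (4 + 60))**2 = (-38 + 64)**2 = 26**2 = 676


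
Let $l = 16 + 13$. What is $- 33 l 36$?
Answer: $-34452$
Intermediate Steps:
$l = 29$
$- 33 l 36 = \left(-33\right) 29 \cdot 36 = \left(-957\right) 36 = -34452$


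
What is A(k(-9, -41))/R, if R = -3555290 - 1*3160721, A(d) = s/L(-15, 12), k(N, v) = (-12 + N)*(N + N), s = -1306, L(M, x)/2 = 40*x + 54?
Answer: 653/3586349874 ≈ 1.8208e-7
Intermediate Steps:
L(M, x) = 108 + 80*x (L(M, x) = 2*(40*x + 54) = 2*(54 + 40*x) = 108 + 80*x)
k(N, v) = 2*N*(-12 + N) (k(N, v) = (-12 + N)*(2*N) = 2*N*(-12 + N))
A(d) = -653/534 (A(d) = -1306/(108 + 80*12) = -1306/(108 + 960) = -1306/1068 = -1306*1/1068 = -653/534)
R = -6716011 (R = -3555290 - 3160721 = -6716011)
A(k(-9, -41))/R = -653/534/(-6716011) = -653/534*(-1/6716011) = 653/3586349874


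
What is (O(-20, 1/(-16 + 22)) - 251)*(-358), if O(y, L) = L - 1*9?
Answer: 279061/3 ≈ 93020.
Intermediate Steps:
O(y, L) = -9 + L (O(y, L) = L - 9 = -9 + L)
(O(-20, 1/(-16 + 22)) - 251)*(-358) = ((-9 + 1/(-16 + 22)) - 251)*(-358) = ((-9 + 1/6) - 251)*(-358) = (-53/6 - 251)*(-358) = -1559/6*(-358) = 279061/3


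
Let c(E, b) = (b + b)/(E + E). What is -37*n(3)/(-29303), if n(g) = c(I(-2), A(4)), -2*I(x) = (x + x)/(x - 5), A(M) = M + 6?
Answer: -1295/29303 ≈ -0.044193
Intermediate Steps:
A(M) = 6 + M
I(x) = -x/(-5 + x) (I(x) = -(x + x)/(2*(x - 5)) = -2*x/(2*(-5 + x)) = -x/(-5 + x))
c(E, b) = b/E (c(E, b) = (2*b)/((2*E)) = (2*b)*(1/(2*E)) = b/E)
n(g) = -35 (n(g) = (6 + 4)/((-1*(-2)/(-5 - 2))) = 10/((-1*(-2)/(-7))) = 10/((-1*(-2)*(-⅐))) = 10/(-2/7) = 10*(-7/2) = -35)
-37*n(3)/(-29303) = -37*(-35)/(-29303) = 1295*(-1/29303) = -1295/29303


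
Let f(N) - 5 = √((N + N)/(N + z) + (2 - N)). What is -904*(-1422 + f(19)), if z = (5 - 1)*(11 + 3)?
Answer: 1280968 - 904*I*√3711/15 ≈ 1.281e+6 - 3671.3*I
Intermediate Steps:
z = 56 (z = 4*14 = 56)
f(N) = 5 + √(2 - N + 2*N/(56 + N)) (f(N) = 5 + √((N + N)/(N + 56) + (2 - N)) = 5 + √((2*N)/(56 + N) + (2 - N)) = 5 + √(2*N/(56 + N) + (2 - N)) = 5 + √(2 - N + 2*N/(56 + N)))
-904*(-1422 + f(19)) = -904*(-1422 + (5 + √((112 - 1*19² - 52*19)/(56 + 19)))) = -904*(-1422 + (5 + √((112 - 1*361 - 988)/75))) = -904*(-1422 + (5 + √((112 - 361 - 988)/75))) = -904*(-1422 + (5 + √((1/75)*(-1237)))) = -904*(-1422 + (5 + √(-1237/75))) = -904*(-1422 + (5 + I*√3711/15)) = -904*(-1417 + I*√3711/15) = 1280968 - 904*I*√3711/15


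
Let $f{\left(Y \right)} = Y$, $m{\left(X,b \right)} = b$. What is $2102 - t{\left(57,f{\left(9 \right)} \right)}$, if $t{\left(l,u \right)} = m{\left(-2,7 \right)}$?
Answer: $2095$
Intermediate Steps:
$t{\left(l,u \right)} = 7$
$2102 - t{\left(57,f{\left(9 \right)} \right)} = 2102 - 7 = 2095$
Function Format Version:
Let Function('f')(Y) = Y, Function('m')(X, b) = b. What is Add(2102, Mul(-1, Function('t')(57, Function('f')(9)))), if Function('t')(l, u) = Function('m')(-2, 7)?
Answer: 2095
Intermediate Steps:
Function('t')(l, u) = 7
Add(2102, Mul(-1, Function('t')(57, Function('f')(9)))) = Add(2102, Mul(-1, 7)) = Add(2102, -7) = 2095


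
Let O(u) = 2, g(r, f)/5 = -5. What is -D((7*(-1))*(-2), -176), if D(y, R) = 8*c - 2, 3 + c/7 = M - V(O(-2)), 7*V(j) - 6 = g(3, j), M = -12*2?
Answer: 1362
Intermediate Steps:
g(r, f) = -25 (g(r, f) = 5*(-5) = -25)
M = -24 (M = -2*12 = -24)
V(j) = -19/7 (V(j) = 6/7 + (⅐)*(-25) = 6/7 - 25/7 = -19/7)
c = -170 (c = -21 + 7*(-24 - 1*(-19/7)) = -21 + 7*(-24 + 19/7) = -21 + 7*(-149/7) = -21 - 149 = -170)
D(y, R) = -1362 (D(y, R) = 8*(-170) - 2 = -1360 - 2 = -1362)
-D((7*(-1))*(-2), -176) = -1*(-1362) = 1362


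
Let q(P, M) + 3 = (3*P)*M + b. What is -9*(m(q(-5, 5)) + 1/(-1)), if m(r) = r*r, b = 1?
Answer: -53352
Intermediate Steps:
q(P, M) = -2 + 3*M*P (q(P, M) = -3 + ((3*P)*M + 1) = -3 + (3*M*P + 1) = -3 + (1 + 3*M*P) = -2 + 3*M*P)
m(r) = r**2
-9*(m(q(-5, 5)) + 1/(-1)) = -9*((-2 + 3*5*(-5))**2 + 1/(-1)) = -9*((-2 - 75)**2 - 1) = -9*((-77)**2 - 1) = -9*(5929 - 1) = -9*5928 = -53352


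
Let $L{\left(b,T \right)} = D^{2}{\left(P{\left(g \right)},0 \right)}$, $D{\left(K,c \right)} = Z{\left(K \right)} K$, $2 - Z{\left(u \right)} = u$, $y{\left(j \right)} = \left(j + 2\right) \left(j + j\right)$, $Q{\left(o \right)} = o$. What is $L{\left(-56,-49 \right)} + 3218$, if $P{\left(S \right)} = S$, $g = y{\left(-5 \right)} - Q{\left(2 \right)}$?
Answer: $533202$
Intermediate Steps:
$y{\left(j \right)} = 2 j \left(2 + j\right)$ ($y{\left(j \right)} = \left(2 + j\right) 2 j = 2 j \left(2 + j\right)$)
$g = 28$ ($g = 2 \left(-5\right) \left(2 - 5\right) - 2 = 2 \left(-5\right) \left(-3\right) - 2 = 30 - 2 = 28$)
$Z{\left(u \right)} = 2 - u$
$D{\left(K,c \right)} = K \left(2 - K\right)$ ($D{\left(K,c \right)} = \left(2 - K\right) K = K \left(2 - K\right)$)
$L{\left(b,T \right)} = 529984$ ($L{\left(b,T \right)} = \left(28 \left(2 - 28\right)\right)^{2} = \left(28 \left(-26\right)\right)^{2} = \left(-728\right)^{2} = 529984$)
$L{\left(-56,-49 \right)} + 3218 = 529984 + 3218 = 533202$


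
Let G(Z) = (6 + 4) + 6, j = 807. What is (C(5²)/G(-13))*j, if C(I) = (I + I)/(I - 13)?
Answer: 6725/32 ≈ 210.16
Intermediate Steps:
C(I) = 2*I/(-13 + I) (C(I) = (2*I)/(-13 + I) = 2*I/(-13 + I))
G(Z) = 16 (G(Z) = 10 + 6 = 16)
(C(5²)/G(-13))*j = ((2*5²/(-13 + 5²))/16)*807 = ((2*25/(-13 + 25))*(1/16))*807 = ((2*25/12)*(1/16))*807 = ((2*25*(1/12))*(1/16))*807 = ((25/6)*(1/16))*807 = (25/96)*807 = 6725/32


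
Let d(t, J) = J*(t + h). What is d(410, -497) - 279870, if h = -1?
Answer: -483143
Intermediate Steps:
d(t, J) = J*(-1 + t) (d(t, J) = J*(t - 1) = J*(-1 + t))
d(410, -497) - 279870 = -497*(-1 + 410) - 279870 = -497*409 - 279870 = -203273 - 279870 = -483143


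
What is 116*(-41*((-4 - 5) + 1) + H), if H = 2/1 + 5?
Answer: 38860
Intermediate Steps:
H = 7 (H = 1*2 + 5 = 2 + 5 = 7)
116*(-41*((-4 - 5) + 1) + H) = 116*(-41*((-4 - 5) + 1) + 7) = 116*(-41*(-9 + 1) + 7) = 116*(-41*(-8) + 7) = 116*(328 + 7) = 116*335 = 38860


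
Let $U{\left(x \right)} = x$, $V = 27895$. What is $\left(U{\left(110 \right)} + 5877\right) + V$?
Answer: $33882$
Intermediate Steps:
$\left(U{\left(110 \right)} + 5877\right) + V = \left(110 + 5877\right) + 27895 = 5987 + 27895 = 33882$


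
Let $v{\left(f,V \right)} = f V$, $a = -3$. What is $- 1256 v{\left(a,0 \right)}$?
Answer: $0$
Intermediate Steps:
$v{\left(f,V \right)} = V f$
$- 1256 v{\left(a,0 \right)} = - 1256 \cdot 0 \left(-3\right) = \left(-1256\right) 0 = 0$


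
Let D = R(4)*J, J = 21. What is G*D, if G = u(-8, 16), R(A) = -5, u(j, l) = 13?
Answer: -1365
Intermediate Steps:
G = 13
D = -105 (D = -5*21 = -105)
G*D = 13*(-105) = -1365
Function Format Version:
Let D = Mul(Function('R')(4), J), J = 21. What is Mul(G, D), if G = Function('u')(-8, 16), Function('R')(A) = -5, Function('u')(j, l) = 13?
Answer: -1365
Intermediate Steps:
G = 13
D = -105 (D = Mul(-5, 21) = -105)
Mul(G, D) = Mul(13, -105) = -1365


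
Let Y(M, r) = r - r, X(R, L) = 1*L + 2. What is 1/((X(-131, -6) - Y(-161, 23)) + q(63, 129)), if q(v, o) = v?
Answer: 1/59 ≈ 0.016949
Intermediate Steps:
X(R, L) = 2 + L (X(R, L) = L + 2 = 2 + L)
Y(M, r) = 0
1/((X(-131, -6) - Y(-161, 23)) + q(63, 129)) = 1/(((2 - 6) - 1*0) + 63) = 1/((-4 + 0) + 63) = 1/(-4 + 63) = 1/59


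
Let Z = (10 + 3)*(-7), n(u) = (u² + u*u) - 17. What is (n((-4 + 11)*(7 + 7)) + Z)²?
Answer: 364810000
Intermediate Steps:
n(u) = -17 + 2*u² (n(u) = (u² + u²) - 17 = 2*u² - 17 = -17 + 2*u²)
Z = -91 (Z = 13*(-7) = -91)
(n((-4 + 11)*(7 + 7)) + Z)² = ((-17 + 2*((-4 + 11)*(7 + 7))²) - 91)² = ((-17 + 2*(7*14)²) - 91)² = ((-17 + 2*98²) - 91)² = ((-17 + 2*9604) - 91)² = ((-17 + 19208) - 91)² = (19191 - 91)² = 19100² = 364810000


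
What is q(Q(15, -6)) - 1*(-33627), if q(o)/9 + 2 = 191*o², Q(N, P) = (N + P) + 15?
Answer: 1023753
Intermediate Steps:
Q(N, P) = 15 + N + P
q(o) = -18 + 1719*o² (q(o) = -18 + 9*(191*o²) = -18 + 1719*o²)
q(Q(15, -6)) - 1*(-33627) = (-18 + 1719*(15 + 15 - 6)²) - 1*(-33627) = (-18 + 1719*24²) + 33627 = (-18 + 1719*576) + 33627 = (-18 + 990144) + 33627 = 990126 + 33627 = 1023753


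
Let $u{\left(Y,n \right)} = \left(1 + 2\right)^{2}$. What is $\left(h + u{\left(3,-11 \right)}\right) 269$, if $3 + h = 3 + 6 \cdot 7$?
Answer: $13719$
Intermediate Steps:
$h = 42$ ($h = -3 + \left(3 + 6 \cdot 7\right) = -3 + \left(3 + 42\right) = -3 + 45 = 42$)
$u{\left(Y,n \right)} = 9$ ($u{\left(Y,n \right)} = 3^{2} = 9$)
$\left(h + u{\left(3,-11 \right)}\right) 269 = \left(42 + 9\right) 269 = 51 \cdot 269 = 13719$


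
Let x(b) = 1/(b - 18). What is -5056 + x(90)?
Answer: -364031/72 ≈ -5056.0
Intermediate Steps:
x(b) = 1/(-18 + b)
-5056 + x(90) = -5056 + 1/(-18 + 90) = -5056 + 1/72 = -364031/72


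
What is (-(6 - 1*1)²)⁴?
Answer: 390625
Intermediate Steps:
(-(6 - 1*1)²)⁴ = (-(6 - 1)²)⁴ = (-1*5²)⁴ = (-1*25)⁴ = (-25)⁴ = 390625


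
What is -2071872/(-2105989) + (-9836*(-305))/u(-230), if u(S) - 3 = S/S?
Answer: 14490672403/19321 ≈ 7.5000e+5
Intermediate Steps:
u(S) = 4 (u(S) = 3 + S/S = 3 + 1 = 4)
-2071872/(-2105989) + (-9836*(-305))/u(-230) = -2071872/(-2105989) - 9836*(-305)/4 = -2071872*(-1/2105989) + 2999980*(¼) = 19008/19321 + 749995 = 14490672403/19321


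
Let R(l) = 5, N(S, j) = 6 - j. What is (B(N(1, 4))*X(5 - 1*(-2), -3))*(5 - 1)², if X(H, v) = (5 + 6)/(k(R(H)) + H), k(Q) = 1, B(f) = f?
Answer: 44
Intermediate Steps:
X(H, v) = 11/(1 + H) (X(H, v) = (5 + 6)/(1 + H) = 11/(1 + H))
(B(N(1, 4))*X(5 - 1*(-2), -3))*(5 - 1)² = ((6 - 1*4)*(11/(1 + (5 - 1*(-2)))))*(5 - 1)² = ((6 - 4)*(11/(1 + (5 + 2))))*4² = (2*(11/(1 + 7)))*16 = (2*(11/8))*16 = (11/4)*16 = 44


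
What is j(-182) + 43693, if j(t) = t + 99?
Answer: 43610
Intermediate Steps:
j(t) = 99 + t
j(-182) + 43693 = (99 - 182) + 43693 = -83 + 43693 = 43610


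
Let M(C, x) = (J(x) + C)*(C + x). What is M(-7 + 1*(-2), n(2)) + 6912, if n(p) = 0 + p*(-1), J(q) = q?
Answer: 7033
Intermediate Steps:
n(p) = -p (n(p) = 0 - p = -p)
M(C, x) = (C + x)**2 (M(C, x) = (x + C)*(C + x) = (C + x)*(C + x) = (C + x)**2)
M(-7 + 1*(-2), n(2)) + 6912 = ((-7 + 1*(-2))**2 + (-1*2)**2 + 2*(-7 + 1*(-2))*(-1*2)) + 6912 = ((-7 - 2)**2 + (-2)**2 + 2*(-7 - 2)*(-2)) + 6912 = ((-9)**2 + 4 + 2*(-9)*(-2)) + 6912 = (81 + 4 + 36) + 6912 = 121 + 6912 = 7033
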